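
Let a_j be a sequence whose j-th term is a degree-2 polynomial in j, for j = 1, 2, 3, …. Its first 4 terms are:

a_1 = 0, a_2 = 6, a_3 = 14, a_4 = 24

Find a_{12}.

176

1st diffs: 6, 8, 10.
2nd diffs: 2, 2 (constant).
Newton forward-difference form: a_j = 6·C(j-1,1) + 2·C(j-1,2).
At j = 12: j-1 = 11, so a_{12} = 66 + 110 = 176.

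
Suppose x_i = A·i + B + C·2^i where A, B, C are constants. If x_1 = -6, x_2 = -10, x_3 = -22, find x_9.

At i = 1, 2, 3: A + B + 2C = -6; 2A + B + 4C = -10; 3A + B + 8C = -22.
Subtracting the first from the second: A + 2C = -4.
Subtracting the second from the third: A + 4C = -12.
Solving: C = -4, A = 4, then B = -2.
So x_i = 4·i + (-2) + (-4)·2^i; at i=9 this is -2014.

-2014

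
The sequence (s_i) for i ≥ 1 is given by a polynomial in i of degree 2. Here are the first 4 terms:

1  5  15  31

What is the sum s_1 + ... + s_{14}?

2562

1st diffs: 4, 10, 16.
2nd diffs: 6, 6 (constant).
So s_i = 3i^2 - 5i + 3.
Continuing: …, 53, 81, 115, 155, …, s_{14} = 521.
Summing i = 1..14 (14 terms) gives 2562.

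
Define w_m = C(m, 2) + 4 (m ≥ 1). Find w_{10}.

49

C(10, 2) = 45, so w_{10} = 49.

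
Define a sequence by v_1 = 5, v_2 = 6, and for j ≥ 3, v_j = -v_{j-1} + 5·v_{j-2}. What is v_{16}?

Applying the relation repeatedly:
v_3 = 19; v_4 = 11; v_5 = 84; …; v_{13} = 149069; v_{14} = -394314; v_{15} = 1139659; v_{16} = -3111229.

-3111229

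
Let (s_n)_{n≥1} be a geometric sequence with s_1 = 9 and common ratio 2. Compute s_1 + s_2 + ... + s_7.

s_n = 9·2^(n-1).
S = 9·(2^7 - 1)/(2 - 1) = 9·(128 - 1)/(1) = 1143.

1143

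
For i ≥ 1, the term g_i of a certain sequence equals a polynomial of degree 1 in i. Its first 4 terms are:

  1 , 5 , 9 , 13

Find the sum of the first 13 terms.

325

1st diffs: 4, 4, 4 (constant).
So g_i = 4i - 3.
Continuing: …, 17, 21, 25, 29, …, g_{13} = 49.
Summing i = 1..13 (13 terms) gives 325.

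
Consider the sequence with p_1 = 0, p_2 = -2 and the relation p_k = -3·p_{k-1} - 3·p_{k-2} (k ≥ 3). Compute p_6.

-18

Compute successive terms:
p_3 = 6;  p_4 = -12;  p_5 = 18;  p_6 = -18.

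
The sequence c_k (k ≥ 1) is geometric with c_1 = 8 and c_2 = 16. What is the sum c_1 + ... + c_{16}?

Common ratio r = 2.
c_k = 8·2^(k-1).
S = 8·(2^16 - 1)/(2 - 1) = 8·(65536 - 1)/(1) = 524280.

524280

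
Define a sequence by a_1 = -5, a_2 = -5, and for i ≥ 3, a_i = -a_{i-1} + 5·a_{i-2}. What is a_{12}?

66670

Step forward from the initial values:
a_3 = -20;  a_4 = -5;  a_5 = -95;  a_6 = 70;  a_7 = -545;  a_8 = 895;  a_9 = -3620;  a_{10} = 8095;  a_{11} = -26195;  a_{12} = 66670.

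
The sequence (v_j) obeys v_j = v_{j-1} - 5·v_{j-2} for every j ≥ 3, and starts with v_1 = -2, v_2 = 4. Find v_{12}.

v_3 = 14, v_4 = -6, v_5 = -76, v_6 = -46, v_7 = 334, v_8 = 564, v_9 = -1106, v_{10} = -3926, v_{11} = 1604, v_{12} = 21234.

21234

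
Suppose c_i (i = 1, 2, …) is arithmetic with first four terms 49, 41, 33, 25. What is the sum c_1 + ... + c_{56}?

-9576

Common difference d = -8.
c_i = 49 + (i - 1)·(-8).
c_{56} = -391; S = 56·(49 + (-391))/2 = -9576.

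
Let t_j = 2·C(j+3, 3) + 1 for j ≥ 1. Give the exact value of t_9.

C(12, 3) = 220, so t_9 = 441.

441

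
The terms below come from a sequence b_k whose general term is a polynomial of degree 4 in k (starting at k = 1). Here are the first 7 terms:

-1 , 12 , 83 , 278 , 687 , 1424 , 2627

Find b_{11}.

15699

1st diffs: 13, 71, 195, 409, 737, 1203.
2nd diffs: 58, 124, 214, 328, 466.
3rd diffs: 66, 90, 114, 138.
4th diffs: 24, 24, 24 (constant).
Newton forward-difference form: b_k = -1 + 13·C(k-1,1) + 58·C(k-1,2) + 66·C(k-1,3) + 24·C(k-1,4).
At k = 11: k-1 = 10, so b_{11} = -1 + 130 + 2610 + 7920 + 5040 = 15699.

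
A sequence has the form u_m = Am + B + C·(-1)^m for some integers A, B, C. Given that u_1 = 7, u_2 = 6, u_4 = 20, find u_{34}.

Plug in m = 1, 2, 4: A + B - C = 7; 2A + B + C = 6; 4A + B + C = 20.
Subtracting the first from the second: A + 2C = -1.
Subtracting the second from the third: 2A = 14.
Solving: C = -4, A = 7, then B = -4.
Therefore u_{34} = 238 + (-4) + (-4)·1 = 230.

230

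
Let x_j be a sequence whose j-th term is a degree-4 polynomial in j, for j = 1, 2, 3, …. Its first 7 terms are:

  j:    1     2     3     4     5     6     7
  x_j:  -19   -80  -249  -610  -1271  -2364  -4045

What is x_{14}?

1st diffs: -61, -169, -361, -661, -1093, -1681.
2nd diffs: -108, -192, -300, -432, -588.
3rd diffs: -84, -108, -132, -156.
4th diffs: -24, -24, -24 (constant).
Newton forward-difference form: x_j = -19 + (-61)·C(j-1,1) + (-108)·C(j-1,2) + (-84)·C(j-1,3) + (-24)·C(j-1,4).
At j = 14: j-1 = 13, so x_{14} = -19 - 793 - 8424 - 24024 - 17160 = -50420.

-50420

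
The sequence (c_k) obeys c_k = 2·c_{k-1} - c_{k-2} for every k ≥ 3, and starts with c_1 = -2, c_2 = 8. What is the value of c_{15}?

138

Compute successive terms:
c_3 = 18;  c_4 = 28;  c_5 = 38;  …;  c_{12} = 108;  c_{13} = 118;  c_{14} = 128;  c_{15} = 138.
(Characteristic roots are 1 and 1.)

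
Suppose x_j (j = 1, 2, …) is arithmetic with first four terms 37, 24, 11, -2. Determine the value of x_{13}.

-119

Common difference d = -13.
x_j = 37 + (j - 1)·(-13).
x_{13} = 37 + 12·(-13) = -119.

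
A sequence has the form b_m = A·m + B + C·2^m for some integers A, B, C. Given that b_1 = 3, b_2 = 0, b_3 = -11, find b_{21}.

-8388497

The three given values yield: A + B + 2C = 3; 2A + B + 4C = 0; 3A + B + 8C = -11.
Subtracting the first from the second: A + 2C = -3.
Subtracting the second from the third: A + 4C = -11.
Solving: C = -4, A = 5, then B = 6.
Therefore b_{21} = 105 + 6 + (-4)·2097152 = -8388497.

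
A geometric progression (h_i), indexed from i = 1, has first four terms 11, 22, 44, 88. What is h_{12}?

Common ratio r = 2.
h_i = 11·2^(i-1).
h_{12} = 11·2^11 = 22528.

22528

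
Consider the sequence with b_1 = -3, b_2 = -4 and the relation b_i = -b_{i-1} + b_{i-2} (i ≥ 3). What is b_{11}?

Compute successive terms:
b_3 = 1;  b_4 = -5;  b_5 = 6;  b_6 = -11;  b_7 = 17;  b_8 = -28;  b_9 = 45;  b_{10} = -73;  b_{11} = 118.

118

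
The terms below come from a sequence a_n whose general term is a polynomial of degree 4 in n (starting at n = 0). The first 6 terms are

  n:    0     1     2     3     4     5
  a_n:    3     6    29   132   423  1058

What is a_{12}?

38319

1st diffs: 3, 23, 103, 291, 635.
2nd diffs: 20, 80, 188, 344.
3rd diffs: 60, 108, 156.
4th diffs: 48, 48 (constant).
Newton forward-difference form: a_n = 3 + 3·C(n,1) + 20·C(n,2) + 60·C(n,3) + 48·C(n,4).
At n = 12: n = 12, so a_{12} = 3 + 36 + 1320 + 13200 + 23760 = 38319.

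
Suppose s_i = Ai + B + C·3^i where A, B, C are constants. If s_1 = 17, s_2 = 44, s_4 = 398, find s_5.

1205

At i = 1, 2, 4: A + B + 3C = 17; 2A + B + 9C = 44; 4A + B + 81C = 398.
Subtracting the first from the second: A + 6C = 27.
Subtracting the second from the third: 2A + 72C = 354.
Solving: C = 5, A = -3, then B = 5.
Therefore s_5 = -15 + 5 + 5·243 = 1205.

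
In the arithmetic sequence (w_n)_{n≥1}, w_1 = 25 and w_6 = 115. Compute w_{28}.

511

Common difference d = (115 - 25) / (6 - 1) = 18.
w_n = 25 + (n - 1)·18.
w_{28} = 25 + 27·18 = 511.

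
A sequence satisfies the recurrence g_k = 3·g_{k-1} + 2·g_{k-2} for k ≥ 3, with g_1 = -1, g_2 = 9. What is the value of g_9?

52985

Step forward from the initial values:
g_3 = 25; g_4 = 93; g_5 = 329; g_6 = 1173; g_7 = 4177; g_8 = 14877; g_9 = 52985.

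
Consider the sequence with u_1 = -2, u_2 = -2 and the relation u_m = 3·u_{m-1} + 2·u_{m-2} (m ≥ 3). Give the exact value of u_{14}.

-11237618

u_3 = -10; u_4 = -34; u_5 = -122; …; u_{11} = -248746; u_{12} = -885922; u_{13} = -3155258; u_{14} = -11237618.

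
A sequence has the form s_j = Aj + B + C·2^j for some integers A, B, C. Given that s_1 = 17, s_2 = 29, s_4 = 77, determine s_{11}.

6215

Plug in j = 1, 2, 4: A + B + 2C = 17; 2A + B + 4C = 29; 4A + B + 16C = 77.
Subtracting the first from the second: A + 2C = 12.
Subtracting the second from the third: 2A + 12C = 48.
Solving: C = 3, A = 6, then B = 5.
Hence s_{11} = 6·11 + 5 + 3·2048 = 6215.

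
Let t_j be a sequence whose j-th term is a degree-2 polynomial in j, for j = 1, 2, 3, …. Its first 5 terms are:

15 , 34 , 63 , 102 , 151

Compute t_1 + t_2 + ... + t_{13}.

1st diffs: 19, 29, 39, 49.
2nd diffs: 10, 10, 10 (constant).
Newton forward-difference form: t_j = 15 + 19·C(j-1,1) + 10·C(j-1,2).
Continuing: …, 210, 279, 358, 447, …, t_{13} = 903.
Summing j = 1..13 (13 terms) gives 4537.

4537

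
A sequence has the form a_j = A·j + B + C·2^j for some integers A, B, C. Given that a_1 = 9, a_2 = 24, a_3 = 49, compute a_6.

344

Write the equations: A + B + 2C = 9; 2A + B + 4C = 24; 3A + B + 8C = 49.
Subtracting the first from the second: A + 2C = 15.
Subtracting the second from the third: A + 4C = 25.
Solving: C = 5, A = 5, then B = -6.
Therefore a_6 = 30 + (-6) + 5·64 = 344.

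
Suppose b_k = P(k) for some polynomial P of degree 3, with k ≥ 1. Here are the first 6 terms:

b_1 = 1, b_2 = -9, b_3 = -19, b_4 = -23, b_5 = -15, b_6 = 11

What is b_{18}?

3911

1st diffs: -10, -10, -4, 8, 26.
2nd diffs: 0, 6, 12, 18.
3rd diffs: 6, 6, 6 (constant).
Newton forward-difference form: b_k = 1 + (-10)·C(k-1,1) + 6·C(k-1,3).
At k = 18: k-1 = 17, so b_{18} = 1 - 170 + 4080 = 3911.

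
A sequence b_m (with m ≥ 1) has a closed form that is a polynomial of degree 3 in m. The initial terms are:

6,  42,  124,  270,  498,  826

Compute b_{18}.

1st diffs: 36, 82, 146, 228, 328.
2nd diffs: 46, 64, 82, 100.
3rd diffs: 18, 18, 18 (constant).
So b_m = 3m^3 + 5m^2 - 2.
Evaluating at m = 18 gives b_{18} = 19114.

19114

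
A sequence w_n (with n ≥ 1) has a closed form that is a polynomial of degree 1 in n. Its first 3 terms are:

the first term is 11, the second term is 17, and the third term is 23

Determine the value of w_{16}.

1st diffs: 6, 6 (constant).
So w_n = 6n + 5.
Evaluating at n = 16 gives w_{16} = 101.

101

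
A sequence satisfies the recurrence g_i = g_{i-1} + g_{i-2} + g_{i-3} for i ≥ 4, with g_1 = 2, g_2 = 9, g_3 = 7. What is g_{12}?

Applying the relation repeatedly:
g_4 = 18;  g_5 = 34;  g_6 = 59;  g_7 = 111;  g_8 = 204;  g_9 = 374;  g_{10} = 689;  g_{11} = 1267;  g_{12} = 2330.

2330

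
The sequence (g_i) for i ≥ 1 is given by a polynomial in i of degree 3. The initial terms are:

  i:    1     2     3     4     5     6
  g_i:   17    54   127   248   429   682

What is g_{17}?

1st diffs: 37, 73, 121, 181, 253.
2nd diffs: 36, 48, 60, 72.
3rd diffs: 12, 12, 12 (constant).
Newton forward-difference form: g_i = 17 + 37·C(i-1,1) + 36·C(i-1,2) + 12·C(i-1,3).
At i = 17: i-1 = 16, so g_{17} = 17 + 592 + 4320 + 6720 = 11649.

11649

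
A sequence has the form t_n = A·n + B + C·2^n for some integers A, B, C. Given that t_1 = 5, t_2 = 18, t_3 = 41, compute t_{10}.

5142

At n = 1, 2, 3: A + B + 2C = 5; 2A + B + 4C = 18; 3A + B + 8C = 41.
Subtracting the first from the second: A + 2C = 13.
Subtracting the second from the third: A + 4C = 23.
Solving: C = 5, A = 3, then B = -8.
Hence t_{10} = 3·10 + (-8) + 5·1024 = 5142.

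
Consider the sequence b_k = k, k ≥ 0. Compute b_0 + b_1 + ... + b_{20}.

Over k = 0..20: Σk = 210.
Total = (1)·210 = 210.

210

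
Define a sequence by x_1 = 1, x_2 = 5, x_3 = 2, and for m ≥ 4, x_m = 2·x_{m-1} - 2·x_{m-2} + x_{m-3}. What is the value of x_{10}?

-5

Applying the relation repeatedly:
x_4 = -5  x_5 = -9  x_6 = -6  x_7 = 1  x_8 = 5  x_9 = 2  x_{10} = -5.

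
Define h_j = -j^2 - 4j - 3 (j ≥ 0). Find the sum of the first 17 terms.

Over j = 0..16: Σj = 136, Σj² = 1496.
Total = (-1)·1496 + (-4)·136 + (-3)·17 = -2091.

-2091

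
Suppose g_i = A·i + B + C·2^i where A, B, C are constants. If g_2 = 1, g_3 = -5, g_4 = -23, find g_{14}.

-49067

Plug in i = 2, 3, 4: 2A + B + 4C = 1; 3A + B + 8C = -5; 4A + B + 16C = -23.
Subtracting the first from the second: A + 4C = -6.
Subtracting the second from the third: A + 8C = -18.
Solving: C = -3, A = 6, then B = 1.
Hence g_{14} = 6·14 + 1 + (-3)·16384 = -49067.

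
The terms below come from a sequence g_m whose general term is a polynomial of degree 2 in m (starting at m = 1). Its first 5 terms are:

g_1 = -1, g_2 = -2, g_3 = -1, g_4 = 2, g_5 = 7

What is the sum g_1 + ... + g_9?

1st diffs: -1, 1, 3, 5.
2nd diffs: 2, 2, 2 (constant).
Newton forward-difference form: g_m = -1 + (-1)·C(m-1,1) + 2·C(m-1,2).
Continuing: 14, 23, 34, 47.
Summing m = 1..9 (9 terms) gives 123.

123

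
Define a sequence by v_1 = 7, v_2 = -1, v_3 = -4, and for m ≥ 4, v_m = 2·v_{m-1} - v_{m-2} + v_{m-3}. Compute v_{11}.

20

Applying the relation repeatedly:
v_4 = 0, v_5 = 3, v_6 = 2, v_7 = 1, v_8 = 3, v_9 = 7, v_{10} = 12, v_{11} = 20.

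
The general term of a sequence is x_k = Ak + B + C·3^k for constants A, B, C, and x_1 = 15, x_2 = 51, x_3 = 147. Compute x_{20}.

17433922119

At k = 1, 2, 3: A + B + 3C = 15; 2A + B + 9C = 51; 3A + B + 27C = 147.
Subtracting the first from the second: A + 6C = 36.
Subtracting the second from the third: A + 18C = 96.
Solving: C = 5, A = 6, then B = -6.
Hence x_{20} = 6·20 + (-6) + 5·3486784401 = 17433922119.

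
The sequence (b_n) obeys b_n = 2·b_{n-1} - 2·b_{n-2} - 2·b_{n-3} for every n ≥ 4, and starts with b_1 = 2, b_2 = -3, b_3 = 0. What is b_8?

Step forward from the initial values:
b_4 = 2  b_5 = 10  b_6 = 16  b_7 = 8  b_8 = -36.

-36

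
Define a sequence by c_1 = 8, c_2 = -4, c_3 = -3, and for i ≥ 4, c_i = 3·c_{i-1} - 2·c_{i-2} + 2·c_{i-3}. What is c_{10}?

3649

c_4 = 15  c_5 = 43  c_6 = 93  c_7 = 223  c_8 = 569  c_9 = 1447  c_{10} = 3649.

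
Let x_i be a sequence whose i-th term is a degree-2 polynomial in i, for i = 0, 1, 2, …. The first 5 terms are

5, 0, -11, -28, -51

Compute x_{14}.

-611

1st diffs: -5, -11, -17, -23.
2nd diffs: -6, -6, -6 (constant).
So x_i = -3i^2 - 2i + 5.
Evaluating at i = 14 gives x_{14} = -611.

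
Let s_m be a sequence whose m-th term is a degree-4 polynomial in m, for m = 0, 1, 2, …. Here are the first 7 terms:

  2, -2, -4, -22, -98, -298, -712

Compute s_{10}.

-7148

1st diffs: -4, -2, -18, -76, -200, -414.
2nd diffs: 2, -16, -58, -124, -214.
3rd diffs: -18, -42, -66, -90.
4th diffs: -24, -24, -24 (constant).
Newton forward-difference form: s_m = 2 + (-4)·C(m,1) + 2·C(m,2) + (-18)·C(m,3) + (-24)·C(m,4).
At m = 10: m = 10, so s_{10} = 2 - 40 + 90 - 2160 - 5040 = -7148.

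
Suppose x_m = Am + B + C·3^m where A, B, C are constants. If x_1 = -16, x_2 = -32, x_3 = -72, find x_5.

-512

The three given values yield: A + B + 3C = -16; 2A + B + 9C = -32; 3A + B + 27C = -72.
Subtracting the first from the second: A + 6C = -16.
Subtracting the second from the third: A + 18C = -40.
Solving: C = -2, A = -4, then B = -6.
So x_m = -4·m + (-6) + (-2)·3^m; at m=5 this is -512.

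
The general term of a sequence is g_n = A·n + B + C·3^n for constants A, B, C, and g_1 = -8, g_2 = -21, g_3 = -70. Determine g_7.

Plug in n = 1, 2, 3: A + B + 3C = -8; 2A + B + 9C = -21; 3A + B + 27C = -70.
Subtracting the first from the second: A + 6C = -13.
Subtracting the second from the third: A + 18C = -49.
Solving: C = -3, A = 5, then B = -4.
So g_n = 5·n + (-4) + (-3)·3^n; at n=7 this is -6530.

-6530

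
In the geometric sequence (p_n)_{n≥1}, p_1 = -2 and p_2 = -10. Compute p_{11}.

-19531250

Common ratio r = 5.
p_n = (-2)·5^(n-1).
p_{11} = (-2)·5^10 = -19531250.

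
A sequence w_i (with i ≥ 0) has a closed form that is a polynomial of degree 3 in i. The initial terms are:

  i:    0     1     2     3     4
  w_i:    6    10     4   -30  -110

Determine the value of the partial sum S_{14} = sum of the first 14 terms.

1st diffs: 4, -6, -34, -80.
2nd diffs: -10, -28, -46.
3rd diffs: -18, -18 (constant).
Newton forward-difference form: w_i = 6 + 4·C(i,1) + (-10)·C(i,2) + (-18)·C(i,3).
Continuing: …, -254, -480, -806, -1250, …, w_{13} = -5870.
Summing i = 0..13 (14 terms) gives -21210.

-21210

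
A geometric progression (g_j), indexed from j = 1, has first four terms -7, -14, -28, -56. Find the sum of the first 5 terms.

-217

Common ratio r = 2.
g_j = (-7)·2^(j-1).
S = (-7)·(2^5 - 1)/(2 - 1) = (-7)·(32 - 1)/(1) = -217.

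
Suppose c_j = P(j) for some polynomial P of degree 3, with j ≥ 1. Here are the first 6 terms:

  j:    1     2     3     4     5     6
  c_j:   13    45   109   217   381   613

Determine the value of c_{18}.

1st diffs: 32, 64, 108, 164, 232.
2nd diffs: 32, 44, 56, 68.
3rd diffs: 12, 12, 12 (constant).
Newton forward-difference form: c_j = 13 + 32·C(j-1,1) + 32·C(j-1,2) + 12·C(j-1,3).
At j = 18: j-1 = 17, so c_{18} = 13 + 544 + 4352 + 8160 = 13069.

13069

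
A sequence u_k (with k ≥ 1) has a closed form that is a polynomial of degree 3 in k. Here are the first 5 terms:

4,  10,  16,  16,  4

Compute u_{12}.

-920

1st diffs: 6, 6, 0, -12.
2nd diffs: 0, -6, -12.
3rd diffs: -6, -6 (constant).
So u_k = -k^3 + 6k^2 - 5k + 4.
Evaluating at k = 12 gives u_{12} = -920.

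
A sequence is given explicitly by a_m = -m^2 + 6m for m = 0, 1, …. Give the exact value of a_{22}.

-352

a_{22} = -1·22^2 + 6·22 = -352.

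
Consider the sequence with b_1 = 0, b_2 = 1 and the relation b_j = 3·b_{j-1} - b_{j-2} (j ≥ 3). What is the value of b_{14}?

121393

Compute successive terms:
b_3 = 3; b_4 = 8; b_5 = 21; …; b_{11} = 6765; b_{12} = 17711; b_{13} = 46368; b_{14} = 121393.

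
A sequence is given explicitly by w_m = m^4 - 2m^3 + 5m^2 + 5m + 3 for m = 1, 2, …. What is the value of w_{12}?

18063

w_{12} = 1·12^4 - 2·12^3 + 5·12^2 + 5·12 + 3 = 18063.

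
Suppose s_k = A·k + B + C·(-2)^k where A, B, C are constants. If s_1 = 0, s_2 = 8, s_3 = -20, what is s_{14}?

Plug in k = 1, 2, 3: A + B - 2C = 0; 2A + B + 4C = 8; 3A + B - 8C = -20.
Subtracting the first from the second: A + 6C = 8.
Subtracting the second from the third: A - 12C = -28.
Solving: C = 2, A = -4, then B = 8.
So s_k = -4·k + 8 + 2·(-2)^k; at k=14 this is 32720.

32720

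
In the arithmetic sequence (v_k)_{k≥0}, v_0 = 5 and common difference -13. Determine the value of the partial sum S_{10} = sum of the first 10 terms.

v_k = 5 + (k - 0)·(-13).
v_9 = -112; S = 10·(5 + (-112))/2 = -535.

-535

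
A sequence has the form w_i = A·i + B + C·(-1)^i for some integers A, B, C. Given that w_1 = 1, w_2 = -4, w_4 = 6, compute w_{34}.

At i = 1, 2, 4: A + B - C = 1; 2A + B + C = -4; 4A + B + C = 6.
Subtracting the first from the second: A + 2C = -5.
Subtracting the second from the third: 2A = 10.
Solving: C = -5, A = 5, then B = -9.
Hence w_{34} = 5·34 + (-9) + (-5)·1 = 156.

156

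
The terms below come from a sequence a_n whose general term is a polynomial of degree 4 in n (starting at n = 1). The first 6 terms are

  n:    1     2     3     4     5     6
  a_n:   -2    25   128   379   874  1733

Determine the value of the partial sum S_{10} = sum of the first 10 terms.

1st diffs: 27, 103, 251, 495, 859.
2nd diffs: 76, 148, 244, 364.
3rd diffs: 72, 96, 120.
4th diffs: 24, 24 (constant).
So a_n = n^4 + 2n^3 + n^2 - 5n - 1.
Continuing: 3100, 5143, 8054, 12049.
Summing n = 1..10 (10 terms) gives 31483.

31483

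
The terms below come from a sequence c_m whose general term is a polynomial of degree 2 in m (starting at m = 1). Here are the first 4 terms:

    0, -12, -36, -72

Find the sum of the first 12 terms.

1st diffs: -12, -24, -36.
2nd diffs: -12, -12 (constant).
So c_m = -6m^2 + 6m.
Continuing: …, -120, -180, -252, -336, …, c_{12} = -792.
Summing m = 1..12 (12 terms) gives -3432.

-3432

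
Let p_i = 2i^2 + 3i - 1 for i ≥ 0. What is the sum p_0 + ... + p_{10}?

924

Over i = 0..10: Σi = 55, Σi² = 385.
Total = (2)·385 + (3)·55 + (-1)·11 = 924.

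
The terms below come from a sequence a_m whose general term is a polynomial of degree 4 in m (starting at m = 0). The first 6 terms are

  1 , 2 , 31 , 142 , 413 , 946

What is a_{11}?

18382

1st diffs: 1, 29, 111, 271, 533.
2nd diffs: 28, 82, 160, 262.
3rd diffs: 54, 78, 102.
4th diffs: 24, 24 (constant).
So a_m = m^4 + 3m^3 - 2m^2 - m + 1.
Evaluating at m = 11 gives a_{11} = 18382.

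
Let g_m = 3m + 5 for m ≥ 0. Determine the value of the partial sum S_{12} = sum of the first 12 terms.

Over m = 0..11: Σm = 66.
Total = (3)·66 + (5)·12 = 258.

258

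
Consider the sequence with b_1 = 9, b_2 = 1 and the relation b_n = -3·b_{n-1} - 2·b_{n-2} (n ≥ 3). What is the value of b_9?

-2541

b_3 = -21; b_4 = 61; b_5 = -141; b_6 = 301; b_7 = -621; b_8 = 1261; b_9 = -2541.
(Characteristic roots are -1 and -2.)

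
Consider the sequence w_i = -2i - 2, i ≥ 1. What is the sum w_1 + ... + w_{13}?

-208

Over i = 1..13: Σi = 91.
Total = (-2)·91 + (-2)·13 = -208.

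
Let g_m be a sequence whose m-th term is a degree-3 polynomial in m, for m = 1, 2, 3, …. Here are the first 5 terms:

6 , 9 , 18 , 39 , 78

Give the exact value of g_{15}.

2778

1st diffs: 3, 9, 21, 39.
2nd diffs: 6, 12, 18.
3rd diffs: 6, 6 (constant).
So g_m = m^3 - 3m^2 + 5m + 3.
Evaluating at m = 15 gives g_{15} = 2778.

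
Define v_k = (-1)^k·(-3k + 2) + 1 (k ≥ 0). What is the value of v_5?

(-1)^5 = -1; -3k + 2 at k=5 is -13; so v_5 = 14.

14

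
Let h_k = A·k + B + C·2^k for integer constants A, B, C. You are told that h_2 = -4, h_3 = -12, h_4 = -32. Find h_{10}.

Write the equations: 2A + B + 4C = -4; 3A + B + 8C = -12; 4A + B + 16C = -32.
Subtracting the first from the second: A + 4C = -8.
Subtracting the second from the third: A + 8C = -20.
Solving: C = -3, A = 4, then B = 0.
So h_k = 4·k + 0 + (-3)·2^k; at k=10 this is -3032.

-3032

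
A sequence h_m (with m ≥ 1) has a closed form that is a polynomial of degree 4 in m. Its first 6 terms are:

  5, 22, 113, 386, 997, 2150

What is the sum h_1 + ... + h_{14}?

1st diffs: 17, 91, 273, 611, 1153.
2nd diffs: 74, 182, 338, 542.
3rd diffs: 108, 156, 204.
4th diffs: 48, 48 (constant).
Newton forward-difference form: h_m = 5 + 17·C(m-1,1) + 74·C(m-1,2) + 108·C(m-1,3) + 48·C(m-1,4).
Continuing: …, 4097, 7138, 11621, 17942, …, h_{14} = 71206.
Summing m = 1..14 (14 terms) gives 232757.

232757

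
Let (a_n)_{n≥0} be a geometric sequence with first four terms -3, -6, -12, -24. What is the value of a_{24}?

-50331648

Common ratio r = 2.
a_n = (-3)·2^(n-0).
a_{24} = (-3)·2^24 = -50331648.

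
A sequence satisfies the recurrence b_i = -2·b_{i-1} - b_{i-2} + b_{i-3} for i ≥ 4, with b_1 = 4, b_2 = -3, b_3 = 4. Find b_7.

Compute successive terms:
b_4 = -1, b_5 = -5, b_6 = 15, b_7 = -26.

-26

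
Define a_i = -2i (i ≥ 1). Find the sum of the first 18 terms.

Over i = 1..18: Σi = 171.
Total = (-2)·171 = -342.

-342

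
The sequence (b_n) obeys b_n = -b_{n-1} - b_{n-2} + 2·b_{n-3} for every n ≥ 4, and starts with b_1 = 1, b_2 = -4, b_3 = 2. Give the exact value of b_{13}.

Iterate the recurrence:
b_4 = 4;  b_5 = -14;  b_6 = 14;  b_7 = 8;  b_8 = -50;  b_9 = 70;  b_{10} = -4;  b_{11} = -166;  b_{12} = 310;  b_{13} = -152.

-152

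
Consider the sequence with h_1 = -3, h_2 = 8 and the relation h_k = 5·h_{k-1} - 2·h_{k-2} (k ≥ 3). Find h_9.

423522

Applying the relation repeatedly:
h_3 = 46; h_4 = 214; h_5 = 978; h_6 = 4462; h_7 = 20354; h_8 = 92846; h_9 = 423522.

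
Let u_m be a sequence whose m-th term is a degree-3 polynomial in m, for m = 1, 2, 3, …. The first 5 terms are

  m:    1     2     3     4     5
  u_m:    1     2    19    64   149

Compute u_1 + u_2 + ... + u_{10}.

1st diffs: 1, 17, 45, 85.
2nd diffs: 16, 28, 40.
3rd diffs: 12, 12 (constant).
Newton forward-difference form: u_m = 1 + 1·C(m-1,1) + 16·C(m-1,2) + 12·C(m-1,3).
Continuing: …, 286, 487, 764, 1129, …, u_{10} = 1594.
Summing m = 1..10 (10 terms) gives 4495.

4495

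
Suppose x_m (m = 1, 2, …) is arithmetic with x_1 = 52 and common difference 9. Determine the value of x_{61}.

592

x_m = 52 + (m - 1)·9.
x_{61} = 52 + 60·9 = 592.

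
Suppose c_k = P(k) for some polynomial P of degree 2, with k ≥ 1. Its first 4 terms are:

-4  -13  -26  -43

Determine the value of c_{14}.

1st diffs: -9, -13, -17.
2nd diffs: -4, -4 (constant).
Newton forward-difference form: c_k = -4 + (-9)·C(k-1,1) + (-4)·C(k-1,2).
At k = 14: k-1 = 13, so c_{14} = -4 - 117 - 312 = -433.

-433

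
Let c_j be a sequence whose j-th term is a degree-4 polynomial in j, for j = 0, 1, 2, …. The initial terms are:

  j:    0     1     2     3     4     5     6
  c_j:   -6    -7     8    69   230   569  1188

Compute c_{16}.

62378

1st diffs: -1, 15, 61, 161, 339, 619.
2nd diffs: 16, 46, 100, 178, 280.
3rd diffs: 30, 54, 78, 102.
4th diffs: 24, 24, 24 (constant).
Newton forward-difference form: c_j = -6 + (-1)·C(j,1) + 16·C(j,2) + 30·C(j,3) + 24·C(j,4).
At j = 16: j = 16, so c_{16} = -6 - 16 + 1920 + 16800 + 43680 = 62378.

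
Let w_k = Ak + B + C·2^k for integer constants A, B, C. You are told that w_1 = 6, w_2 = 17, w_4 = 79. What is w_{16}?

At k = 1, 2, 4: A + B + 2C = 6; 2A + B + 4C = 17; 4A + B + 16C = 79.
Subtracting the first from the second: A + 2C = 11.
Subtracting the second from the third: 2A + 12C = 62.
Solving: C = 5, A = 1, then B = -5.
Hence w_{16} = 1·16 + (-5) + 5·65536 = 327691.

327691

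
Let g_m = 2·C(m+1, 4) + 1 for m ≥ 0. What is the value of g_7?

141

C(8, 4) = 70, so g_7 = 141.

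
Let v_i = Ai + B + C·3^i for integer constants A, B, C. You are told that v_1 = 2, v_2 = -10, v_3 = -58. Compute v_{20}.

-10460353078

The three given values yield: A + B + 3C = 2; 2A + B + 9C = -10; 3A + B + 27C = -58.
Subtracting the first from the second: A + 6C = -12.
Subtracting the second from the third: A + 18C = -48.
Solving: C = -3, A = 6, then B = 5.
So v_i = 6·i + 5 + (-3)·3^i; at i=20 this is -10460353078.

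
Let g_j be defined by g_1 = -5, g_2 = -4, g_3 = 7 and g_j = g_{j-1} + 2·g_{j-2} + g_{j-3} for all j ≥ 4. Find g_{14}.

Step forward from the initial values:
g_4 = -6  g_5 = 4  g_6 = -1  …  g_{11} = 22  g_{12} = 48  g_{13} = 103  g_{14} = 221.

221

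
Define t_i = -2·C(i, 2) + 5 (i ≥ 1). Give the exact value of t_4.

-7

C(4, 2) = 6, so t_4 = -7.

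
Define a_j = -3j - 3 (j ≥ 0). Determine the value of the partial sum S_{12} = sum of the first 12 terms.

-234

Over j = 0..11: Σj = 66.
Total = (-3)·66 + (-3)·12 = -234.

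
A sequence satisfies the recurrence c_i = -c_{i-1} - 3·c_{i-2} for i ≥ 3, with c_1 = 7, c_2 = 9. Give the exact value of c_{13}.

-6753

c_3 = -30  c_4 = 3  c_5 = 87  …  c_{10} = -1401  c_{11} = 1275  c_{12} = 2928  c_{13} = -6753.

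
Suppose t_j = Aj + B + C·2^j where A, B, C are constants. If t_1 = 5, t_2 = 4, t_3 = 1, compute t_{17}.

-131049

At j = 1, 2, 3: A + B + 2C = 5; 2A + B + 4C = 4; 3A + B + 8C = 1.
Subtracting the first from the second: A + 2C = -1.
Subtracting the second from the third: A + 4C = -3.
Solving: C = -1, A = 1, then B = 6.
Hence t_{17} = 1·17 + 6 + (-1)·131072 = -131049.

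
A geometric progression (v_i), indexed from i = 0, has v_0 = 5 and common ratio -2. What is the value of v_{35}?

v_i = 5·(-2)^(i-0).
v_{35} = 5·(-2)^35 = -171798691840.

-171798691840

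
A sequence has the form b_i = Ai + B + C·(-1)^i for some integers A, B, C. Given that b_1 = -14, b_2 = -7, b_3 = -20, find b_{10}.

-31

At i = 1, 2, 3: A + B - C = -14; 2A + B + C = -7; 3A + B - C = -20.
Subtracting the first from the second: A + 2C = 7.
Subtracting the second from the third: A - 2C = -13.
Solving: C = 5, A = -3, then B = -6.
Therefore b_{10} = -30 + (-6) + 5·1 = -31.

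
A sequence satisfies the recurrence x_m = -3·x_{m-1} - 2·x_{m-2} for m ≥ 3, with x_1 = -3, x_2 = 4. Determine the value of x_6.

x_3 = -6; x_4 = 10; x_5 = -18; x_6 = 34.
(Characteristic roots are -1 and -2.)

34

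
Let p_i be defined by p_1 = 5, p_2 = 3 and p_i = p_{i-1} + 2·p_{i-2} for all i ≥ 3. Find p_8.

Compute successive terms:
p_3 = 13; p_4 = 19; p_5 = 45; p_6 = 83; p_7 = 173; p_8 = 339.
(Characteristic roots are 2 and -1.)

339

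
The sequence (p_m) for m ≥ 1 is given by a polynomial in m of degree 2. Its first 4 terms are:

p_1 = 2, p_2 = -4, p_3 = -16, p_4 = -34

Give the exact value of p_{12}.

-394

1st diffs: -6, -12, -18.
2nd diffs: -6, -6 (constant).
Newton forward-difference form: p_m = 2 + (-6)·C(m-1,1) + (-6)·C(m-1,2).
At m = 12: m-1 = 11, so p_{12} = 2 - 66 - 330 = -394.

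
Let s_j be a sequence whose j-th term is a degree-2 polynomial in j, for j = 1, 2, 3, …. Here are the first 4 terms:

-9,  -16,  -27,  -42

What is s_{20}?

1st diffs: -7, -11, -15.
2nd diffs: -4, -4 (constant).
So s_j = -2j^2 - j - 6.
Evaluating at j = 20 gives s_{20} = -826.

-826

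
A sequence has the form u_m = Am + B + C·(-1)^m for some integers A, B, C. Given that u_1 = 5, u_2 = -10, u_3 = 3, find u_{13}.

-7

At m = 1, 2, 3: A + B - C = 5; 2A + B + C = -10; 3A + B - C = 3.
Subtracting the first from the second: A + 2C = -15.
Subtracting the second from the third: A - 2C = 13.
Solving: C = -7, A = -1, then B = -1.
Hence u_{13} = -1·13 + (-1) + (-7)·(-1) = -7.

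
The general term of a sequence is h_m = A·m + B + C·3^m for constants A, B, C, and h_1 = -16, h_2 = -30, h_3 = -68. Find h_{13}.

Plug in m = 1, 2, 3: A + B + 3C = -16; 2A + B + 9C = -30; 3A + B + 27C = -68.
Subtracting the first from the second: A + 6C = -14.
Subtracting the second from the third: A + 18C = -38.
Solving: C = -2, A = -2, then B = -8.
Therefore h_{13} = -26 + (-8) + (-2)·1594323 = -3188680.

-3188680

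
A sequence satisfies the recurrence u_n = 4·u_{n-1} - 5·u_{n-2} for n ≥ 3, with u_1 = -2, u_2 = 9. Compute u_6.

u_3 = 46  u_4 = 139  u_5 = 326  u_6 = 609.

609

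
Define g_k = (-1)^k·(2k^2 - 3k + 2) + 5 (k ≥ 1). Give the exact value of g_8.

111

(-1)^8 = 1; 2k^2 - 3k + 2 at k=8 is 106; so g_8 = 111.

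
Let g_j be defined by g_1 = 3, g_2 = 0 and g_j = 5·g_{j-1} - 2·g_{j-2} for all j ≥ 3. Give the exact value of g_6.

-630

Step forward from the initial values:
g_3 = -6;  g_4 = -30;  g_5 = -138;  g_6 = -630.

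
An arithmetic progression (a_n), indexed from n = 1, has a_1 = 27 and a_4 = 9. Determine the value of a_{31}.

-153

Common difference d = (9 - 27) / (4 - 1) = -6.
a_n = 27 + (n - 1)·(-6).
a_{31} = 27 + 30·(-6) = -153.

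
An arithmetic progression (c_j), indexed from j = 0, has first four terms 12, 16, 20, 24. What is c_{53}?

Common difference d = 4.
c_j = 12 + (j - 0)·4.
c_{53} = 12 + 53·4 = 224.

224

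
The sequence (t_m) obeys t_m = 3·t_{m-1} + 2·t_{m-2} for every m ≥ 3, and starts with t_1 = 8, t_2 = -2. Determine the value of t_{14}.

Applying the relation repeatedly:
t_3 = 10; t_4 = 26; t_5 = 98; …; t_{11} = 198514; t_{12} = 707018; t_{13} = 2518082; t_{14} = 8968282.

8968282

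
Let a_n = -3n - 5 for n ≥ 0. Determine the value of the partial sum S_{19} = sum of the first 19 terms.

Over n = 0..18: Σn = 171.
Total = (-3)·171 + (-5)·19 = -608.

-608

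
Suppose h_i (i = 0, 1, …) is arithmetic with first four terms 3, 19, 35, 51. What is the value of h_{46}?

739

Common difference d = 16.
h_i = 3 + (i - 0)·16.
h_{46} = 3 + 46·16 = 739.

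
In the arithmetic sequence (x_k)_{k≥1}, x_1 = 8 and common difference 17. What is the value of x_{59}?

994

x_k = 8 + (k - 1)·17.
x_{59} = 8 + 58·17 = 994.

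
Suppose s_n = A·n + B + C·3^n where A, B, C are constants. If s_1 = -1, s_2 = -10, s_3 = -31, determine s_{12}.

-531472

The three given values yield: A + B + 3C = -1; 2A + B + 9C = -10; 3A + B + 27C = -31.
Subtracting the first from the second: A + 6C = -9.
Subtracting the second from the third: A + 18C = -21.
Solving: C = -1, A = -3, then B = 5.
Hence s_{12} = -3·12 + 5 + (-1)·531441 = -531472.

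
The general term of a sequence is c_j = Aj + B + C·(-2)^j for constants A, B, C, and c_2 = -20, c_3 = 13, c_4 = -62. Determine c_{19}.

1572805

Plug in j = 2, 3, 4: 2A + B + 4C = -20; 3A + B - 8C = 13; 4A + B + 16C = -62.
Subtracting the first from the second: A - 12C = 33.
Subtracting the second from the third: A + 24C = -75.
Solving: C = -3, A = -3, then B = -2.
So c_j = -3·j + (-2) + (-3)·(-2)^j; at j=19 this is 1572805.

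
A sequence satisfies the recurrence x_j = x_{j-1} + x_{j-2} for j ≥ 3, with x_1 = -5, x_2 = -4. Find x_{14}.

Iterate the recurrence:
x_3 = -9; x_4 = -13; x_5 = -22; …; x_{11} = -390; x_{12} = -631; x_{13} = -1021; x_{14} = -1652.

-1652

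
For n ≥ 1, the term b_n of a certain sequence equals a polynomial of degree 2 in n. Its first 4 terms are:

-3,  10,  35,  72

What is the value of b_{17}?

1645

1st diffs: 13, 25, 37.
2nd diffs: 12, 12 (constant).
So b_n = 6n^2 - 5n - 4.
Evaluating at n = 17 gives b_{17} = 1645.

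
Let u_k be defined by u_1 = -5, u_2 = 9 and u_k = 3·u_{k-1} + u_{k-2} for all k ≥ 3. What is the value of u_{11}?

Applying the relation repeatedly:
u_3 = 22; u_4 = 75; u_5 = 247; u_6 = 816; u_7 = 2695; u_8 = 8901; u_9 = 29398; u_{10} = 97095; u_{11} = 320683.

320683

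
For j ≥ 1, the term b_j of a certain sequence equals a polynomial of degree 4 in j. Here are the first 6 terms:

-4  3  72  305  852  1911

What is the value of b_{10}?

1st diffs: 7, 69, 233, 547, 1059.
2nd diffs: 62, 164, 314, 512.
3rd diffs: 102, 150, 198.
4th diffs: 48, 48 (constant).
So b_j = 2j^4 - 3j^3 - j^2 + j - 3.
Evaluating at j = 10 gives b_{10} = 16907.

16907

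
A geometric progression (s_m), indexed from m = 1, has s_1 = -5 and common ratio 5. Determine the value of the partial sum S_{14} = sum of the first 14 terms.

-7629394530

s_m = (-5)·5^(m-1).
S = (-5)·(5^14 - 1)/(5 - 1) = (-5)·(6103515625 - 1)/(4) = -7629394530.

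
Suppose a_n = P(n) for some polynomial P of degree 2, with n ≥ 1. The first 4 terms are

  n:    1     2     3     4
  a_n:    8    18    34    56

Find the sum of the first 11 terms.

1628

1st diffs: 10, 16, 22.
2nd diffs: 6, 6 (constant).
So a_n = 3n^2 + n + 4.
Continuing: …, 84, 118, 158, 204, …, a_{11} = 378.
Summing n = 1..11 (11 terms) gives 1628.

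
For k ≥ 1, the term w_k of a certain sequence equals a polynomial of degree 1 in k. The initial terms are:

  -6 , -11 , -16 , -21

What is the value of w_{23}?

1st diffs: -5, -5, -5 (constant).
So w_k = -5k - 1.
Evaluating at k = 23 gives w_{23} = -116.

-116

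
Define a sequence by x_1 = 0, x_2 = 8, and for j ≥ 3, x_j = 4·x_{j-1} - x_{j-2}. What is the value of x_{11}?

x_3 = 32  x_4 = 120  x_5 = 448  x_6 = 1672  x_7 = 6240  x_8 = 23288  x_9 = 86912  x_{10} = 324360  x_{11} = 1210528.

1210528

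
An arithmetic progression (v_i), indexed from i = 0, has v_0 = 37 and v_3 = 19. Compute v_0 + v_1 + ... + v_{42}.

Common difference d = (19 - 37) / (3 - 0) = -6.
v_i = 37 + (i - 0)·(-6).
v_{42} = -215; S = 43·(37 + (-215))/2 = -3827.

-3827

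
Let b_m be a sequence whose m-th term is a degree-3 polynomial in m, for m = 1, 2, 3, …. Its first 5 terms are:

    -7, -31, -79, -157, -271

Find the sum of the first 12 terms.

1st diffs: -24, -48, -78, -114.
2nd diffs: -24, -30, -36.
3rd diffs: -6, -6 (constant).
Newton forward-difference form: b_m = -7 + (-24)·C(m-1,1) + (-24)·C(m-1,2) + (-6)·C(m-1,3).
Continuing: …, -427, -631, -889, -1207, …, b_{12} = -2581.
Summing m = 1..12 (12 terms) gives -9918.

-9918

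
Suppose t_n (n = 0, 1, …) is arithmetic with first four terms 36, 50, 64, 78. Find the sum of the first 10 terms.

Common difference d = 14.
t_n = 36 + (n - 0)·14.
t_9 = 162; S = 10·(36 + 162)/2 = 990.

990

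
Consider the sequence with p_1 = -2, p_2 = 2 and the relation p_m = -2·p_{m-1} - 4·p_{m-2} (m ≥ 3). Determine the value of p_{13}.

-8192

Compute successive terms:
p_3 = 4; p_4 = -16; p_5 = 16; …; p_{10} = -1024; p_{11} = 1024; p_{12} = 2048; p_{13} = -8192.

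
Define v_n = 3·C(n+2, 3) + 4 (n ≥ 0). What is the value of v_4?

C(6, 3) = 20, so v_4 = 64.

64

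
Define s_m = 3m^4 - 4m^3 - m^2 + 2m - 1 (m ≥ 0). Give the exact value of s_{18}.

291311

s_{18} = 3·18^4 - 4·18^3 - 1·18^2 + 2·18 - 1 = 291311.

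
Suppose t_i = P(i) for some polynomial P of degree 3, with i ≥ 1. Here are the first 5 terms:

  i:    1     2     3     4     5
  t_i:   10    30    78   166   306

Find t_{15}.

7206

1st diffs: 20, 48, 88, 140.
2nd diffs: 28, 40, 52.
3rd diffs: 12, 12 (constant).
Newton forward-difference form: t_i = 10 + 20·C(i-1,1) + 28·C(i-1,2) + 12·C(i-1,3).
At i = 15: i-1 = 14, so t_{15} = 10 + 280 + 2548 + 4368 = 7206.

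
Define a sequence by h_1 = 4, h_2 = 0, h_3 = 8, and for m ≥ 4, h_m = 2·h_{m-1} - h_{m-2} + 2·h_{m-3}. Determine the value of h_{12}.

4920

h_4 = 24  h_5 = 40  h_6 = 72  h_7 = 152  h_8 = 312  h_9 = 616  h_{10} = 1224  h_{11} = 2456  h_{12} = 4920.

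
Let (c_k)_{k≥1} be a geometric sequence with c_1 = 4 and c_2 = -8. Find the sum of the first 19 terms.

Common ratio r = -2.
c_k = 4·(-2)^(k-1).
S = 4·((-2)^19 - 1)/(-2 - 1) = 4·(-524288 - 1)/(-3) = 699052.

699052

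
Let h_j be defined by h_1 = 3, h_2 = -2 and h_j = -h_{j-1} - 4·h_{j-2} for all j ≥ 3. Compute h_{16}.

Applying the relation repeatedly:
h_3 = -10;  h_4 = 18;  h_5 = 22;  …;  h_{13} = -12330;  h_{14} = 5602;  h_{15} = 43718;  h_{16} = -66126.

-66126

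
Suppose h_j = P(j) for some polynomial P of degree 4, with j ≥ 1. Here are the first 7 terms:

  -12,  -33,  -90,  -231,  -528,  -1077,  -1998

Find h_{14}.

-33981

1st diffs: -21, -57, -141, -297, -549, -921.
2nd diffs: -36, -84, -156, -252, -372.
3rd diffs: -48, -72, -96, -120.
4th diffs: -24, -24, -24 (constant).
Newton forward-difference form: h_j = -12 + (-21)·C(j-1,1) + (-36)·C(j-1,2) + (-48)·C(j-1,3) + (-24)·C(j-1,4).
At j = 14: j-1 = 13, so h_{14} = -12 - 273 - 2808 - 13728 - 17160 = -33981.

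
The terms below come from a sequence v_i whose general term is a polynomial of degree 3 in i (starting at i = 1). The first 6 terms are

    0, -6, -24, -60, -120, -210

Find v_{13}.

1st diffs: -6, -18, -36, -60, -90.
2nd diffs: -12, -18, -24, -30.
3rd diffs: -6, -6, -6 (constant).
Newton forward-difference form: v_i = (-6)·C(i-1,1) + (-12)·C(i-1,2) + (-6)·C(i-1,3).
At i = 13: i-1 = 12, so v_{13} = -72 - 792 - 1320 = -2184.

-2184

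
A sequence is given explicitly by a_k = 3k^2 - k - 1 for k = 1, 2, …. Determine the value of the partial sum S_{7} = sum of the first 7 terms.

385

Over k = 1..7: Σk = 28, Σk² = 140.
Total = (3)·140 + (-1)·28 + (-1)·7 = 385.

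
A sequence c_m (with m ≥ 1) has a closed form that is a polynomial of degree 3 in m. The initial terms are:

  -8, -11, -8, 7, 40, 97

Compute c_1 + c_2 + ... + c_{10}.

1765

1st diffs: -3, 3, 15, 33, 57.
2nd diffs: 6, 12, 18, 24.
3rd diffs: 6, 6, 6 (constant).
So c_m = m^3 - 3m^2 - m - 5.
Continuing: 184, 307, 472, 685.
Summing m = 1..10 (10 terms) gives 1765.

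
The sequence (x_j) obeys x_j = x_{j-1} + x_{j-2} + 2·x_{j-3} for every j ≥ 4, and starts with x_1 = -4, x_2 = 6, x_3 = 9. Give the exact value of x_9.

x_4 = 7  x_5 = 28  x_6 = 53  x_7 = 95  x_8 = 204  x_9 = 405.

405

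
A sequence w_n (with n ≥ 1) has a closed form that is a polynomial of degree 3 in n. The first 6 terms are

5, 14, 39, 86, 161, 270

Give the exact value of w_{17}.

1st diffs: 9, 25, 47, 75, 109.
2nd diffs: 16, 22, 28, 34.
3rd diffs: 6, 6, 6 (constant).
Newton forward-difference form: w_n = 5 + 9·C(n-1,1) + 16·C(n-1,2) + 6·C(n-1,3).
At n = 17: n-1 = 16, so w_{17} = 5 + 144 + 1920 + 3360 = 5429.

5429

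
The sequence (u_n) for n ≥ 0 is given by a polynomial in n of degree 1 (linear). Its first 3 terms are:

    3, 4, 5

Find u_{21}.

1st diffs: 1, 1 (constant).
So u_n = n + 3.
Evaluating at n = 21 gives u_{21} = 24.

24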